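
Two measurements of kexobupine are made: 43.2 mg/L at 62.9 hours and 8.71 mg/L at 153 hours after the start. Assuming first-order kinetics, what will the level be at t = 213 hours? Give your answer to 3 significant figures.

3.00 mg/L

Over Δt = 153 − 62.9 = 90.1 hours, the level fell by a factor of 43.2/8.71 ≈ 4.9598.
n = log₂(4.9598) ≈ 2.3103 half-lives, so t½ = 90.1/2.3103 ≈ 38.999 hours.
From t = 153 to t = 213: 8.71 × (1/2)^((213−153)/38.999) ≈ 2.9984 mg/L.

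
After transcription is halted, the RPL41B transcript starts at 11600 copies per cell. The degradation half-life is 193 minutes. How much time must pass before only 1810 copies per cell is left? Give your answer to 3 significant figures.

517 minutes

Fraction remaining = 1810/11600 ≈ 0.15603.
n = log₂(11600/1810) = ln(6.4088)/ln 2 ≈ 2.6801 half-lives.
t = n × t½ = 2.6801 × 193 ≈ 517.25 minutes.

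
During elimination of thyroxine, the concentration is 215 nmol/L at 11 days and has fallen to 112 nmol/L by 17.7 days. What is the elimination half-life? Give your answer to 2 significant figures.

7.1 days

Over Δt = 17.7 − 11 = 6.7 days, the level fell by a factor of 215/112 ≈ 1.9196.
n = log₂(1.9196) ≈ 0.94084 half-lives, so t½ = 6.7/0.94084 ≈ 7.1213 days.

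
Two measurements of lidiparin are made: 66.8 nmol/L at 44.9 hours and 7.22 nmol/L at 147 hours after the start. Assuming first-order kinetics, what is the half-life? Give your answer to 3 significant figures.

31.8 hours

Over Δt = 147 − 44.9 = 102.1 hours, the level fell by a factor of 66.8/7.22 ≈ 9.2521.
n = log₂(9.2521) ≈ 3.2098 half-lives, so t½ = 102.1/3.2098 ≈ 31.809 hours.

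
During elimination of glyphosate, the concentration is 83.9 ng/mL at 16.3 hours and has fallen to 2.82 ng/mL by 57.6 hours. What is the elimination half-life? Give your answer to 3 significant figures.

8.44 hours

Over Δt = 57.6 − 16.3 = 41.3 hours, the level fell by a factor of 83.9/2.82 ≈ 29.752.
n = log₂(29.752) ≈ 4.8949 half-lives, so t½ = 41.3/4.8949 ≈ 8.4373 hours.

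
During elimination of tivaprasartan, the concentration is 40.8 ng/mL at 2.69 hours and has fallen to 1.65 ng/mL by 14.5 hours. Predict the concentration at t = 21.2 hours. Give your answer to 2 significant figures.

Over Δt = 14.5 − 2.69 = 11.81 hours, the level fell by a factor of 40.8/1.65 ≈ 24.727.
n = log₂(24.727) ≈ 4.628 half-lives, so t½ = 11.81/4.628 ≈ 2.5518 hours.
From t = 14.5 to t = 21.2: 1.65 × (1/2)^((21.2−14.5)/2.5518) ≈ 0.26737 ng/mL.

0.27 ng/mL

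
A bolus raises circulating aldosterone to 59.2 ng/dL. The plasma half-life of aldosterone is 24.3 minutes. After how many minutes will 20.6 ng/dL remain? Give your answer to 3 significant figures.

37.0 minutes

Fraction remaining = 20.6/59.2 ≈ 0.34797.
n = log₂(59.2/20.6) = ln(2.8738)/ln 2 ≈ 1.523 half-lives.
t = n × t½ = 1.523 × 24.3 ≈ 37.008 minutes.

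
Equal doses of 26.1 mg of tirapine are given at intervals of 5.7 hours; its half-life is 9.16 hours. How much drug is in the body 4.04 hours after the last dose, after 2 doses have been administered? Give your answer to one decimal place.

The 2 doses were given 9.74, 4.04 hours ago.
Total = 26.1·(1/2)^(9.74/9.16) + 26.1·(1/2)^(4.04/9.16)
      = 12.49 + 19.225 ≈ 31.715 mg.

31.7 mg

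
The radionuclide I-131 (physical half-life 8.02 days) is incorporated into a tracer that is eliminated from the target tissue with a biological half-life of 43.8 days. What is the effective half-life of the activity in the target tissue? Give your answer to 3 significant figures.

1/t_eff = 1/t_phys + 1/t_biol = 1/8.02 + 1/43.8 = 0.14752 per day.
t_eff = 8.02 × 43.8 / (8.02 + 43.8) ≈ 6.7788 days.

6.78 days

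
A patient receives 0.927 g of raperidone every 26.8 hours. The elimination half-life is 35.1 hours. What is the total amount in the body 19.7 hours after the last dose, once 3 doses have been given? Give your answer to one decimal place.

1.2 g

The 3 doses were given 73.3, 46.5, 19.7 hours ago.
Total = 0.927·(1/2)^(73.3/35.1) + 0.927·(1/2)^(46.5/35.1) + 0.927·(1/2)^(19.7/35.1)
      = 0.21799 + 0.37007 + 0.62824 ≈ 1.2163 g.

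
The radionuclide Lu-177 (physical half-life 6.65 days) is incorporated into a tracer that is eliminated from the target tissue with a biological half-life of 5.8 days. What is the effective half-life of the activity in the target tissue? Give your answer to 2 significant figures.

1/t_eff = 1/t_phys + 1/t_biol = 1/6.65 + 1/5.8 = 0.32279 per day.
t_eff = 6.65 × 5.8 / (6.65 + 5.8) ≈ 3.098 days.

3.1 days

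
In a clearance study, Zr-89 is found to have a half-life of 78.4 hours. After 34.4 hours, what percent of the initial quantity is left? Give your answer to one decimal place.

n = 34.4/78.4 ≈ 0.43878 half-lives.
Fraction remaining = (1/2)^0.43878 ≈ 0.73776, i.e. 73.776%.

73.8%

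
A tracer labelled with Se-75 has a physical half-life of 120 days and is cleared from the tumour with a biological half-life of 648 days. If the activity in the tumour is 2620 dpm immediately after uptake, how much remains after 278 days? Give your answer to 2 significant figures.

390 dpm

1/t_eff = 1/t_phys + 1/t_biol = 1/120 + 1/648 = 0.0098765 per day.
t_eff = 120 × 648 / (120 + 648) ≈ 101.25 days.
Remaining = 2620 × (1/2)^(278/101.25) = 2620 × (1/2)^2.7457 ≈ 390.63 dpm.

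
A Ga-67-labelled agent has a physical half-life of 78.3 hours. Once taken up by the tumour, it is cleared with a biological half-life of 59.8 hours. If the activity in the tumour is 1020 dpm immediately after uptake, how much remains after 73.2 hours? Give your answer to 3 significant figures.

1/t_eff = 1/t_phys + 1/t_biol = 1/78.3 + 1/59.8 = 0.029494 per hour.
t_eff = 78.3 × 59.8 / (78.3 + 59.8) ≈ 33.905 hours.
Remaining = 1020 × (1/2)^(73.2/33.905) = 1020 × (1/2)^2.1589 ≈ 228.4 dpm.

228 dpm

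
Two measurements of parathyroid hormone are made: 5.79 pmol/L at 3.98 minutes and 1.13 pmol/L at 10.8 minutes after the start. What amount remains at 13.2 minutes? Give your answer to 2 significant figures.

Over Δt = 10.8 − 3.98 = 6.82 minutes, the level fell by a factor of 5.79/1.13 ≈ 5.1239.
n = log₂(5.1239) ≈ 2.3572 half-lives, so t½ = 6.82/2.3572 ≈ 2.8932 minutes.
From t = 10.8 to t = 13.2: 1.13 × (1/2)^((13.2−10.8)/2.8932) ≈ 0.63587 pmol/L.

0.64 pmol/L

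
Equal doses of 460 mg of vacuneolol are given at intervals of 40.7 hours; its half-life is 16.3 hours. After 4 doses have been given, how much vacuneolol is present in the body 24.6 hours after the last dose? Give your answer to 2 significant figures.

The 4 doses were given 146.7, 106, 65.3, 24.6 hours ago.
Total = 460·(1/2)^(146.7/16.3) + 460·(1/2)^(106/16.3) + 460·(1/2)^(65.3/16.3) + 460·(1/2)^(24.6/16.3)
      = 0.89844 + 5.0715 + 28.628 + 161.6 ≈ 196.2 mg.

200 mg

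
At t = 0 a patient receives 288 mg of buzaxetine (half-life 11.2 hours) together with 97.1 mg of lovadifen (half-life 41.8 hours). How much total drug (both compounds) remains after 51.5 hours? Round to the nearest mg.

53 mg

buzaxetine: 288 × (1/2)^(51.5/11.2) = 288 × (1/2)^4.5982 ≈ 11.89 mg.
lovadifen: 97.1 × (1/2)^(51.5/41.8) = 97.1 × (1/2)^1.2321 ≈ 41.336 mg.
Total = 11.89 + 41.336 ≈ 53.227 mg.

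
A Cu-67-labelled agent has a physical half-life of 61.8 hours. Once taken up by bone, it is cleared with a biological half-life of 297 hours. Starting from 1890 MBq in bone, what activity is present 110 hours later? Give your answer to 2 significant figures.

430 MBq

1/t_eff = 1/t_phys + 1/t_biol = 1/61.8 + 1/297 = 0.019548 per hour.
t_eff = 61.8 × 297 / (61.8 + 297) ≈ 51.156 hours.
Remaining = 1890 × (1/2)^(110/51.156) = 1890 × (1/2)^2.1503 ≈ 425.75 MBq.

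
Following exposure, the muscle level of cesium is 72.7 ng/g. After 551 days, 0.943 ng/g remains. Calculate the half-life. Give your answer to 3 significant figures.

A/A₀ = 0.943/72.7 ≈ 0.012971.
n = log₂(77.094) ≈ 6.2686 half-lives elapsed in 551 days.
t½ = 551/6.2686 ≈ 87.899 days.

87.9 days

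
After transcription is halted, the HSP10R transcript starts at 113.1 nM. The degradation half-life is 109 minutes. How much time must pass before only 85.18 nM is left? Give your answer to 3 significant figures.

Fraction remaining = 85.18/113.1 ≈ 0.75314.
n = log₂(113.1/85.18) = ln(1.3278)/ln 2 ≈ 0.40901 half-lives.
t = n × t½ = 0.40901 × 109 ≈ 44.582 minutes.

44.6 minutes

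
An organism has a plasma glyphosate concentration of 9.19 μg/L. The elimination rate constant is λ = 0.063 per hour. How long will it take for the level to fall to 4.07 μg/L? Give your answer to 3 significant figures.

12.9 hours

t½ = ln 2 / λ = 0.69315 / 0.063 ≈ 11.002 hours.
Fraction remaining = 4.07/9.19 ≈ 0.44287.
n = log₂(9.19/4.07) = ln(2.258)/ln 2 ≈ 1.175 half-lives.
t = n × t½ = 1.175 × 11.002 ≈ 12.928 hours.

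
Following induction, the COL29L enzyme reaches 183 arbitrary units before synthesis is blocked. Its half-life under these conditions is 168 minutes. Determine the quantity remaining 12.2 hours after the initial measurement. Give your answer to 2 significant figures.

Convert the elapsed time: 12.2 hours = 732 minutes.
Number of half-lives: n = 732/168 ≈ 4.3571.
Remaining = 183 × (1/2)^4.3571 = 183 × 0.048794 ≈ 8.9294 arbitrary units.

8.9 arbitrary units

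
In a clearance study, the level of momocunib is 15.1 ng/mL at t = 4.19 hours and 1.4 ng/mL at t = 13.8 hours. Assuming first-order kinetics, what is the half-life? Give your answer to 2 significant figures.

Over Δt = 13.8 − 4.19 = 9.61 hours, the level fell by a factor of 15.1/1.4 ≈ 10.786.
n = log₂(10.786) ≈ 3.431 half-lives, so t½ = 9.61/3.431 ≈ 2.8009 hours.

2.8 hours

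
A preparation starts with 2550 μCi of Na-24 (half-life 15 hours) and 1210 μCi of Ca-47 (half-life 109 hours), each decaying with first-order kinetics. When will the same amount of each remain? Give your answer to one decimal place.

Set 2550·(1/2)^(t/15) = 1210·(1/2)^(t/109).
Taking log₂: log₂(2550/1210) = t·(1/15 − 1/109).
log₂(2.1074) = 1.0755; 1/15 − 1/109 = 0.057492.
t = 1.0755 / 0.057492 ≈ 18.707 hours.

18.7 hours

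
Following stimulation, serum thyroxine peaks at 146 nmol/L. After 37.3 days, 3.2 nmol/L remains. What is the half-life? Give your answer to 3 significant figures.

A/A₀ = 3.2/146 ≈ 0.021918.
n = log₂(45.625) ≈ 5.5118 half-lives elapsed in 37.3 days.
t½ = 37.3/5.5118 ≈ 6.7674 days.

6.77 days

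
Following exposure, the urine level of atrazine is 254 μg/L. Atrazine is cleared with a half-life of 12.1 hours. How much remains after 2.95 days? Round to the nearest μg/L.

Convert the elapsed time: 2.95 days = 70.8 hours.
Number of half-lives: n = 70.8/12.1 ≈ 5.8512.
Remaining = 254 × (1/2)^5.8512 = 254 × 0.017322 ≈ 4.3998 μg/L.

4 μg/L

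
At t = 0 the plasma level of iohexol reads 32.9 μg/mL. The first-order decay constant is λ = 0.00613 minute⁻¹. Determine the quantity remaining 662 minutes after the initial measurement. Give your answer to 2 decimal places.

t½ = ln 2 / λ = 0.69315 / 0.00613 ≈ 113.07 minutes.
Number of half-lives: n = 662/113.07 ≈ 5.8545.
Remaining = 32.9 × (1/2)^5.8545 = 32.9 × 0.017283 ≈ 0.56859 μg/mL.

0.57 μg/mL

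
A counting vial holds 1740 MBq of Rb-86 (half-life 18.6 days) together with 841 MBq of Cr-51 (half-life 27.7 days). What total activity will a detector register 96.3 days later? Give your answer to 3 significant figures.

124 MBq

Rb-86: 1740 × (1/2)^(96.3/18.6) = 1740 × (1/2)^5.1774 ≈ 48.083 MBq.
Cr-51: 841 × (1/2)^(96.3/27.7) = 841 × (1/2)^3.4765 ≈ 75.554 MBq.
Total = 48.083 + 75.554 ≈ 123.64 MBq.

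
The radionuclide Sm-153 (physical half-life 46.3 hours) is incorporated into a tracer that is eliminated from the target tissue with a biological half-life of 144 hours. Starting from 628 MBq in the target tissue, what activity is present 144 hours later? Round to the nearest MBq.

1/t_eff = 1/t_phys + 1/t_biol = 1/46.3 + 1/144 = 0.028543 per hour.
t_eff = 46.3 × 144 / (46.3 + 144) ≈ 35.035 hours.
Remaining = 628 × (1/2)^(144/35.035) = 628 × (1/2)^4.1102 ≈ 36.365 MBq.

36 MBq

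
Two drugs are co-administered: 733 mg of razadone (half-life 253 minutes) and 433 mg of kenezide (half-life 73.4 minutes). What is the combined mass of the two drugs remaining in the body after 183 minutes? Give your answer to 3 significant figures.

razadone: 733 × (1/2)^(183/253) = 733 × (1/2)^0.72332 ≈ 443.98 mg.
kenezide: 433 × (1/2)^(183/73.4) = 433 × (1/2)^2.4932 ≈ 76.907 mg.
Total = 443.98 + 76.907 ≈ 520.89 mg.

521 mg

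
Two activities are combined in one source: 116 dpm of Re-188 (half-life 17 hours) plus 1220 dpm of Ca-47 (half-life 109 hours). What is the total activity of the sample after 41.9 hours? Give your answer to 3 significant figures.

Re-188: 116 × (1/2)^(41.9/17) = 116 × (1/2)^2.4647 ≈ 21.014 dpm.
Ca-47: 1220 × (1/2)^(41.9/109) = 1220 × (1/2)^0.3844 ≈ 934.64 dpm.
Total = 21.014 + 934.64 ≈ 955.65 dpm.

956 dpm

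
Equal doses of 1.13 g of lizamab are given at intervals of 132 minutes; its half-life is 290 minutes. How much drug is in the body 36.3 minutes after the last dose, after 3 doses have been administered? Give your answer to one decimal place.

2.3 g

The 3 doses were given 300.3, 168.3, 36.3 minutes ago.
Total = 1.13·(1/2)^(300.3/290) + 1.13·(1/2)^(168.3/290) + 1.13·(1/2)^(36.3/290)
      = 0.55126 + 0.75575 + 1.0361 ≈ 2.3431 g.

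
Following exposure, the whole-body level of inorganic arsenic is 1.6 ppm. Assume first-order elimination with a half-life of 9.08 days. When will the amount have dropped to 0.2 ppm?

27.24 days

0.2/1.6 = 1/8, so 3 half-lives have elapsed.
t = 3 × 9.08 = 27.24 days.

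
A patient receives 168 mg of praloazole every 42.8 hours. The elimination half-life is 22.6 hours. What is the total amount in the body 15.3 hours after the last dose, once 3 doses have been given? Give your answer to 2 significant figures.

The 3 doses were given 100.9, 58.1, 15.3 hours ago.
Total = 168·(1/2)^(100.9/22.6) + 168·(1/2)^(58.1/22.6) + 168·(1/2)^(15.3/22.6)
      = 7.609 + 28.276 + 105.08 ≈ 140.96 mg.

140 mg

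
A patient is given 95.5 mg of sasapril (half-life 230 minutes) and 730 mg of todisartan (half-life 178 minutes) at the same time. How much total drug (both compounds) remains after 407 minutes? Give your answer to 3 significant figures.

178 mg

sasapril: 95.5 × (1/2)^(407/230) = 95.5 × (1/2)^1.7696 ≈ 28.01 mg.
todisartan: 730 × (1/2)^(407/178) = 730 × (1/2)^2.2865 ≈ 149.63 mg.
Total = 28.01 + 149.63 ≈ 177.64 mg.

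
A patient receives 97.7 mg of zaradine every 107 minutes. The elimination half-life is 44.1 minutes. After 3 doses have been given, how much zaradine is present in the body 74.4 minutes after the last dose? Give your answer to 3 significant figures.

37.0 mg

The 3 doses were given 288.4, 181.4, 74.4 minutes ago.
Total = 97.7·(1/2)^(288.4/44.1) + 97.7·(1/2)^(181.4/44.1) + 97.7·(1/2)^(74.4/44.1)
      = 1.0502 + 5.6447 + 30.341 ≈ 37.036 mg.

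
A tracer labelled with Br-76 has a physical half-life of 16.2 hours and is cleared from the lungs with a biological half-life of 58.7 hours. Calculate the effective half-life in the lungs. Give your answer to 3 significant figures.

1/t_eff = 1/t_phys + 1/t_biol = 1/16.2 + 1/58.7 = 0.078764 per hour.
t_eff = 16.2 × 58.7 / (16.2 + 58.7) ≈ 12.696 hours.

12.7 hours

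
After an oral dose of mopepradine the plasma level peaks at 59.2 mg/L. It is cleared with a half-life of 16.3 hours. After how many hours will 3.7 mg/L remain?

3.7/59.2 = 1/16, so 4 half-lives have elapsed.
t = 4 × 16.3 = 65.2 hours.

65.2 hours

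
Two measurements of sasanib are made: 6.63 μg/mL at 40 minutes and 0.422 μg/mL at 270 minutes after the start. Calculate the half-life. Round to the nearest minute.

Over Δt = 270 − 40 = 230 minutes, the level fell by a factor of 6.63/0.422 ≈ 15.711.
n = log₂(15.711) ≈ 3.9737 half-lives, so t½ = 230/3.9737 ≈ 57.881 minutes.

58 minutes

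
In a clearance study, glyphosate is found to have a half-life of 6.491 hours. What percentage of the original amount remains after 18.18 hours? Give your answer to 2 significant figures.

14%

n = 18.18/6.491 ≈ 2.8008 half-lives.
Fraction remaining = (1/2)^2.8008 ≈ 0.14351, i.e. 14.351%.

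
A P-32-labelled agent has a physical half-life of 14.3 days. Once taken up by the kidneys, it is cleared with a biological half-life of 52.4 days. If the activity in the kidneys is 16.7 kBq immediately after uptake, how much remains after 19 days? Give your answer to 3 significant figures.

1/t_eff = 1/t_phys + 1/t_biol = 1/14.3 + 1/52.4 = 0.089014 per day.
t_eff = 14.3 × 52.4 / (14.3 + 52.4) ≈ 11.234 days.
Remaining = 16.7 × (1/2)^(19/11.234) = 16.7 × (1/2)^1.6913 ≈ 5.1712 kBq.

5.17 kBq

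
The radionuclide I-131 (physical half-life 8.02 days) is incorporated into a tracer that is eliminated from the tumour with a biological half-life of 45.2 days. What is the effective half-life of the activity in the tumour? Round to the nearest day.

7 days

1/t_eff = 1/t_phys + 1/t_biol = 1/8.02 + 1/45.2 = 0.14681 per day.
t_eff = 8.02 × 45.2 / (8.02 + 45.2) ≈ 6.8114 days.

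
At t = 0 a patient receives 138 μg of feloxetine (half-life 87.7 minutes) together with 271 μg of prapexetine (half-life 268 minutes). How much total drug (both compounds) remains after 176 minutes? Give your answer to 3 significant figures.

206 μg

feloxetine: 138 × (1/2)^(176/87.7) = 138 × (1/2)^2.0068 ≈ 34.337 μg.
prapexetine: 271 × (1/2)^(176/268) = 271 × (1/2)^0.65672 ≈ 171.9 μg.
Total = 34.337 + 171.9 ≈ 206.24 μg.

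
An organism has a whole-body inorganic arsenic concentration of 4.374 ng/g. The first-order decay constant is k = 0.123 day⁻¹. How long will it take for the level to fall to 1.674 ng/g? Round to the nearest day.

t½ = ln 2 / k = 0.69315 / 0.123 ≈ 5.6353 days.
Fraction remaining = 1.674/4.374 ≈ 0.38272.
n = log₂(4.374/1.674) = ln(2.6129)/ln 2 ≈ 1.3857 half-lives.
t = n × t½ = 1.3857 × 5.6353 ≈ 7.8086 days.

8 days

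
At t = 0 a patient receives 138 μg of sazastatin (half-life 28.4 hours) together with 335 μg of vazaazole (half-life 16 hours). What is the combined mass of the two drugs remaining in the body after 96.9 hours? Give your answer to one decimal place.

18.0 μg

sazastatin: 138 × (1/2)^(96.9/28.4) = 138 × (1/2)^3.412 ≈ 12.965 μg.
vazaazole: 335 × (1/2)^(96.9/16) = 335 × (1/2)^6.0563 ≈ 5.0342 μg.
Total = 12.965 + 5.0342 ≈ 17.999 μg.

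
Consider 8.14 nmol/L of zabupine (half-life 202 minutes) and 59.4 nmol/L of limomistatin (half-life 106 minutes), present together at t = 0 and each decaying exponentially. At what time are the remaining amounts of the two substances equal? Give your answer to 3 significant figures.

Set 8.14·(1/2)^(t/202) = 59.4·(1/2)^(t/106).
Taking log₂: log₂(8.14/59.4) = t·(1/202 − 1/106).
log₂(0.13704) = -2.8674; 1/202 − 1/106 = -0.0044835.
t = -2.8674 / -0.0044835 ≈ 639.54 minutes.

640 minutes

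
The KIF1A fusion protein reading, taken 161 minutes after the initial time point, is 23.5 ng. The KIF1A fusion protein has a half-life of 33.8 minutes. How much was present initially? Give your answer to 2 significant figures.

640 ng

Number of half-lives elapsed: n = 161/33.8 ≈ 4.7633.
A₀ = A × 2^n = 23.5 × 2^4.7633 = 23.5 × 27.158 ≈ 638.22 ng.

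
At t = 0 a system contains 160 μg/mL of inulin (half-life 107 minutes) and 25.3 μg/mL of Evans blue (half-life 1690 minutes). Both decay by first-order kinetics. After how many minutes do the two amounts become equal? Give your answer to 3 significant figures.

Set 160·(1/2)^(t/107) = 25.3·(1/2)^(t/1690).
Taking log₂: log₂(160/25.3) = t·(1/107 − 1/1690).
log₂(6.3241) = 2.6609; 1/107 − 1/1690 = 0.0087541.
t = 2.6609 / 0.0087541 ≈ 303.96 minutes.

304 minutes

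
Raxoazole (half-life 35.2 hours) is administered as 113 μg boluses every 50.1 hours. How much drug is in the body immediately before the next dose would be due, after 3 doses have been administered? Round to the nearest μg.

The 3 doses were given 150.3, 100.2, 50.1 hours ago.
Total = 113·(1/2)^(150.3/35.2) + 113·(1/2)^(100.2/35.2) + 113·(1/2)^(50.1/35.2)
      = 5.8575 + 15.71 + 42.133 ≈ 63.7 μg.

64 μg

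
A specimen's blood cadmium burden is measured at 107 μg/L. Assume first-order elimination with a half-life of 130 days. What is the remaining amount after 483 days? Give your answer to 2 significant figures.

Number of half-lives: n = 483/130 ≈ 3.7154.
Remaining = 107 × (1/2)^3.7154 = 107 × 0.07613 ≈ 8.1459 μg/L.

8.1 μg/L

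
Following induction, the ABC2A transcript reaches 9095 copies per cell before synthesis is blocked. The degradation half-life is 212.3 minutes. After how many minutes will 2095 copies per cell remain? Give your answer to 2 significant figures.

450 minutes

Fraction remaining = 2095/9095 ≈ 0.23035.
n = log₂(9095/2095) = ln(4.3413)/ln 2 ≈ 2.1181 half-lives.
t = n × t½ = 2.1181 × 212.3 ≈ 449.68 minutes.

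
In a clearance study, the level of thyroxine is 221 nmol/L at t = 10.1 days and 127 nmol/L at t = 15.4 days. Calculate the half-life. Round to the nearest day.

Over Δt = 15.4 − 10.1 = 5.3 days, the level fell by a factor of 221/127 ≈ 1.7402.
n = log₂(1.7402) ≈ 0.79922 half-lives, so t½ = 5.3/0.79922 ≈ 6.6315 days.

7 days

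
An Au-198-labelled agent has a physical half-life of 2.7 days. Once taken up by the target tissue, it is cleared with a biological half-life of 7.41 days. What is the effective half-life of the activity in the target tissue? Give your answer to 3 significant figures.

1.98 days

1/t_eff = 1/t_phys + 1/t_biol = 1/2.7 + 1/7.41 = 0.50532 per day.
t_eff = 2.7 × 7.41 / (2.7 + 7.41) ≈ 1.9789 days.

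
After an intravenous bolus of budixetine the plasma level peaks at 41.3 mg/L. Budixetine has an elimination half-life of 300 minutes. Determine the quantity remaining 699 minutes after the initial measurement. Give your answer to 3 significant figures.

Number of half-lives: n = 699/300 ≈ 2.33.
Remaining = 41.3 × (1/2)^2.33 = 41.3 × 0.19888 ≈ 8.2139 mg/L.

8.21 mg/L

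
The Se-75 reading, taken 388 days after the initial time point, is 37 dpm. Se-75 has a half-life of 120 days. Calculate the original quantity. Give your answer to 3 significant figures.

348 dpm

Number of half-lives elapsed: n = 388/120 ≈ 3.2333.
A₀ = A × 2^n = 37 × 2^3.2333 = 37 × 9.4044 ≈ 347.96 dpm.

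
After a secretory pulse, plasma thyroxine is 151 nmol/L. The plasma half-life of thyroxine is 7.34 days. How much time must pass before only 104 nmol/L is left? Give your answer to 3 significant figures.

3.95 days

Fraction remaining = 104/151 ≈ 0.68874.
n = log₂(151/104) = ln(1.4519)/ln 2 ≈ 0.53797 half-lives.
t = n × t½ = 0.53797 × 7.34 ≈ 3.9487 days.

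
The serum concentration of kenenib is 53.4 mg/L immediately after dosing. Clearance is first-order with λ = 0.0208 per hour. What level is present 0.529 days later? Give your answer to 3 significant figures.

t½ = ln 2 / λ = 0.69315 / 0.0208 ≈ 33.324 hours.
Convert the elapsed time: 0.529 days = 12.696 hours.
Number of half-lives: n = 12.696/33.324 ≈ 0.38098.
Remaining = 53.4 × (1/2)^0.38098 = 53.4 × 0.76791 ≈ 41.007 mg/L.

41.0 mg/L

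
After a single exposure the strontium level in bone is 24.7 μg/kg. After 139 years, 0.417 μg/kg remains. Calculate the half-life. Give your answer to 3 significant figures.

A/A₀ = 0.417/24.7 ≈ 0.016883.
n = log₂(59.233) ≈ 5.8883 half-lives elapsed in 139 years.
t½ = 139/5.8883 ≈ 23.606 years.

23.6 years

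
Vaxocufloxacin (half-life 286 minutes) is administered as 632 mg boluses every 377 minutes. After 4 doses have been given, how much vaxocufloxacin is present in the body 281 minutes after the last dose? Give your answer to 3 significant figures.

520 mg

The 4 doses were given 1412, 1035, 658, 281 minutes ago.
Total = 632·(1/2)^(1412/286) + 632·(1/2)^(1035/286) + 632·(1/2)^(658/286) + 632·(1/2)^(281/286)
      = 20.631 + 51.443 + 128.27 + 319.85 ≈ 520.2 mg.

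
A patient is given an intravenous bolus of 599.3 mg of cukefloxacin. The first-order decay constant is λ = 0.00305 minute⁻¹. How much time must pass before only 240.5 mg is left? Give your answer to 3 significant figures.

299 minutes

t½ = ln 2 / λ = 0.69315 / 0.00305 ≈ 227.26 minutes.
Fraction remaining = 240.5/599.3 ≈ 0.4013.
n = log₂(599.3/240.5) = ln(2.4919)/ln 2 ≈ 1.3172 half-lives.
t = n × t½ = 1.3172 × 227.26 ≈ 299.36 minutes.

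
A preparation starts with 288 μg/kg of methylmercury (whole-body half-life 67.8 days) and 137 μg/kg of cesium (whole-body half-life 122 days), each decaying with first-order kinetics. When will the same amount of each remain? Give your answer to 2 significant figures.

Set 288·(1/2)^(t/67.8) = 137·(1/2)^(t/122).
Taking log₂: log₂(288/137) = t·(1/67.8 − 1/122).
log₂(2.1022) = 1.0719; 1/67.8 − 1/122 = 0.0065525.
t = 1.0719 / 0.0065525 ≈ 163.58 days.

160 days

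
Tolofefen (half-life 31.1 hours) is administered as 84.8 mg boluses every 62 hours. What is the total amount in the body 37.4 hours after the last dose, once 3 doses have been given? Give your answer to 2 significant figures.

The 3 doses were given 161.4, 99.4, 37.4 hours ago.
Total = 84.8·(1/2)^(161.4/31.1) + 84.8·(1/2)^(99.4/31.1) + 84.8·(1/2)^(37.4/31.1)
      = 2.3235 + 9.2525 + 36.846 ≈ 48.422 mg.

48 mg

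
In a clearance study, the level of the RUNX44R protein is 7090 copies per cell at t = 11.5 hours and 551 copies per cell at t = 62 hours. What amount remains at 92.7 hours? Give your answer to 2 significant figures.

Over Δt = 62 − 11.5 = 50.5 hours, the level fell by a factor of 7090/551 ≈ 12.868.
n = log₂(12.868) ≈ 3.6857 half-lives, so t½ = 50.5/3.6857 ≈ 13.702 hours.
From t = 62 to t = 92.7: 551 × (1/2)^((92.7−62)/13.702) ≈ 116.59 copies per cell.

120 copies per cell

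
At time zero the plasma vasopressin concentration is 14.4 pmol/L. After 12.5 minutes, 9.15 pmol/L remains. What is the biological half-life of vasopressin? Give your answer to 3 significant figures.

19.1 minutes

A/A₀ = 9.15/14.4 ≈ 0.63542.
n = log₂(1.5738) ≈ 0.65423 half-lives elapsed in 12.5 minutes.
t½ = 12.5/0.65423 ≈ 19.107 minutes.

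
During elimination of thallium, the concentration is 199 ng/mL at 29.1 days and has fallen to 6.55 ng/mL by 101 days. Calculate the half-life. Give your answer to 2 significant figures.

Over Δt = 101 − 29.1 = 71.9 days, the level fell by a factor of 199/6.55 ≈ 30.382.
n = log₂(30.382) ≈ 4.9251 half-lives, so t½ = 71.9/4.9251 ≈ 14.599 days.

15 days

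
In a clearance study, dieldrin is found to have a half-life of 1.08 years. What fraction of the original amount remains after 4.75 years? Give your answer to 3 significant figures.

n = 4.75/1.08 ≈ 4.3981 half-lives.
Fraction remaining = (1/2)^4.3981 ≈ 0.047427.

0.0474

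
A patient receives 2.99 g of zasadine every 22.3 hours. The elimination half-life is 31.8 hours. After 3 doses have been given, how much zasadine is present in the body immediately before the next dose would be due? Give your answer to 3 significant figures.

3.67 g

The 3 doses were given 66.9, 44.6, 22.3 hours ago.
Total = 2.99·(1/2)^(66.9/31.8) + 2.99·(1/2)^(44.6/31.8) + 2.99·(1/2)^(22.3/31.8)
      = 0.69562 + 1.131 + 1.839 ≈ 3.6656 g.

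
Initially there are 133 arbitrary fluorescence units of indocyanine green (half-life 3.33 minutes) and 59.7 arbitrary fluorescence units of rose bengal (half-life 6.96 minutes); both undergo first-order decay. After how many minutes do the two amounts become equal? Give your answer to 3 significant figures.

7.38 minutes

Set 133·(1/2)^(t/3.33) = 59.7·(1/2)^(t/6.96).
Taking log₂: log₂(133/59.7) = t·(1/3.33 − 1/6.96).
log₂(2.2278) = 1.1556; 1/3.33 − 1/6.96 = 0.15662.
t = 1.1556 / 0.15662 ≈ 7.3784 minutes.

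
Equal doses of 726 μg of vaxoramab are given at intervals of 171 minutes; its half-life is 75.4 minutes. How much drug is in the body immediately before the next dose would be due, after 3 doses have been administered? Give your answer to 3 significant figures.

189 μg

The 3 doses were given 513, 342, 171 minutes ago.
Total = 726·(1/2)^(513/75.4) + 726·(1/2)^(342/75.4) + 726·(1/2)^(171/75.4)
      = 6.4985 + 31.298 + 150.74 ≈ 188.54 μg.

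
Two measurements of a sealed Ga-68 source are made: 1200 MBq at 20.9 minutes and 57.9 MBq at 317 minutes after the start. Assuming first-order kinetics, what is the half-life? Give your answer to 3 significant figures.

Over Δt = 317 − 20.9 = 296.1 minutes, the level fell by a factor of 1200/57.9 ≈ 20.725.
n = log₂(20.725) ≈ 4.3733 half-lives, so t½ = 296.1/4.3733 ≈ 67.706 minutes.

67.7 minutes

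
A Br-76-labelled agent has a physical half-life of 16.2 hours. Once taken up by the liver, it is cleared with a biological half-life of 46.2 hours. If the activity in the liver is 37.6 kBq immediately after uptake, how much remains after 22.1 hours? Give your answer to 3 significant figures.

10.5 kBq

1/t_eff = 1/t_phys + 1/t_biol = 1/16.2 + 1/46.2 = 0.083373 per hour.
t_eff = 16.2 × 46.2 / (16.2 + 46.2) ≈ 11.994 hours.
Remaining = 37.6 × (1/2)^(22.1/11.994) = 37.6 × (1/2)^1.8426 ≈ 10.484 kBq.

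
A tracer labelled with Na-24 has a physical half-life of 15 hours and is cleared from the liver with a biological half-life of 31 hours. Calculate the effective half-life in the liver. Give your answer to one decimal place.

10.1 hours

1/t_eff = 1/t_phys + 1/t_biol = 1/15 + 1/31 = 0.098925 per hour.
t_eff = 15 × 31 / (15 + 31) ≈ 10.109 hours.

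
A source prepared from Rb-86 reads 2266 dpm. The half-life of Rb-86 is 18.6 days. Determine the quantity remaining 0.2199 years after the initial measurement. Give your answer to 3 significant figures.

114 dpm

Convert the elapsed time: 0.2199 years = 80.2635 days.
Number of half-lives: n = 80.2635/18.6 ≈ 4.3152.
Remaining = 2266 × (1/2)^4.3152 = 2266 × 0.050232 ≈ 113.83 dpm.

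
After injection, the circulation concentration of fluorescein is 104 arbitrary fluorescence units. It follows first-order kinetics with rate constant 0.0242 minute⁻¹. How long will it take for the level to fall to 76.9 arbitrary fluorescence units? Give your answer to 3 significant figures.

12.5 minutes

t½ = ln 2 / k = 0.69315 / 0.0242 ≈ 28.642 minutes.
Fraction remaining = 76.9/104 ≈ 0.73942.
n = log₂(104/76.9) = ln(1.3524)/ln 2 ≈ 0.43553 half-lives.
t = n × t½ = 0.43553 × 28.642 ≈ 12.475 minutes.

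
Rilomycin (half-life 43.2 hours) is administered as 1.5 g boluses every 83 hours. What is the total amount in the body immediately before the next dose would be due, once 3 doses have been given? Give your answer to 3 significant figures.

The 3 doses were given 249, 166, 83 hours ago.
Total = 1.5·(1/2)^(249/43.2) + 1.5·(1/2)^(166/43.2) + 1.5·(1/2)^(83/43.2)
      = 0.027605 + 0.10456 + 0.39603 ≈ 0.52819 g.

0.528 g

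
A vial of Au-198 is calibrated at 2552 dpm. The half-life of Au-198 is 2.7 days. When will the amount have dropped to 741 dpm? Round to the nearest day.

5 days

Fraction remaining = 741/2552 ≈ 0.29036.
n = log₂(2552/741) = ln(3.444)/ln 2 ≈ 1.7841 half-lives.
t = n × t½ = 1.7841 × 2.7 ≈ 4.817 days.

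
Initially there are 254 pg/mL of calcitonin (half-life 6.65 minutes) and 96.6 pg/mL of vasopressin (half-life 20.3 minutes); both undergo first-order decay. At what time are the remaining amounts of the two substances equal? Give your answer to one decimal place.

Set 254·(1/2)^(t/6.65) = 96.6·(1/2)^(t/20.3).
Taking log₂: log₂(254/96.6) = t·(1/6.65 − 1/20.3).
log₂(2.6294) = 1.3947; 1/6.65 − 1/20.3 = 0.10111.
t = 1.3947 / 0.10111 ≈ 13.794 minutes.

13.8 minutes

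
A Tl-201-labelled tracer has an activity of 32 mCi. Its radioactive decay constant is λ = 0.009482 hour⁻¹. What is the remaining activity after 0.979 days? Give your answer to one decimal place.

t½ = ln 2 / λ = 0.69315 / 0.009482 ≈ 73.101 hours.
Convert the elapsed time: 0.979 days = 23.496 hours.
Number of half-lives: n = 23.496/73.101 ≈ 0.32142.
Remaining = 32 × (1/2)^0.32142 = 32 × 0.80028 ≈ 25.609 mCi.

25.6 mCi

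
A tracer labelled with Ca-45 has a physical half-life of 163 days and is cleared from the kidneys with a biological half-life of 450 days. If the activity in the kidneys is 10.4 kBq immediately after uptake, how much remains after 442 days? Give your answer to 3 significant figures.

0.804 kBq

1/t_eff = 1/t_phys + 1/t_biol = 1/163 + 1/450 = 0.0083572 per day.
t_eff = 163 × 450 / (163 + 450) ≈ 119.66 days.
Remaining = 10.4 × (1/2)^(442/119.66) = 10.4 × (1/2)^3.6939 ≈ 0.80365 kBq.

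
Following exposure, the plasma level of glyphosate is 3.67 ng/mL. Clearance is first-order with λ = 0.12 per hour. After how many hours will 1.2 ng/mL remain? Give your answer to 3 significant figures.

t½ = ln 2 / λ = 0.69315 / 0.12 ≈ 5.7762 hours.
Fraction remaining = 1.2/3.67 ≈ 0.32698.
n = log₂(3.67/1.2) = ln(3.0583)/ln 2 ≈ 1.6127 half-lives.
t = n × t½ = 1.6127 × 5.7762 ≈ 9.3156 hours.

9.32 hours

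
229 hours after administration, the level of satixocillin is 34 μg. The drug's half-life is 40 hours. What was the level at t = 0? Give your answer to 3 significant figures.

Number of half-lives elapsed: n = 229/40 ≈ 5.725.
A₀ = A × 2^n = 34 × 2^5.725 = 34 × 52.893 ≈ 1798.4 μg.

1800 μg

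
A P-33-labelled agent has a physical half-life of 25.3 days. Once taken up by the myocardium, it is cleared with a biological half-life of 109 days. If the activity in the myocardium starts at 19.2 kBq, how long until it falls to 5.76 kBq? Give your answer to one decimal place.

35.7 days

1/t_eff = 1/t_phys + 1/t_biol = 1/25.3 + 1/109 = 0.0487 per day.
t_eff = 25.3 × 109 / (25.3 + 109) ≈ 20.534 days.
n = log₂(19.2/5.76) ≈ 1.737; t = 1.737 × 20.534 ≈ 35.667 days.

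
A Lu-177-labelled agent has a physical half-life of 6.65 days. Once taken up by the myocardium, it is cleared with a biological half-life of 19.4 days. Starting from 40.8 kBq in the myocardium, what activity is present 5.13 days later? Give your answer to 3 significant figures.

1/t_eff = 1/t_phys + 1/t_biol = 1/6.65 + 1/19.4 = 0.20192 per day.
t_eff = 6.65 × 19.4 / (6.65 + 19.4) ≈ 4.9524 days.
Remaining = 40.8 × (1/2)^(5.13/4.9524) = 40.8 × (1/2)^1.0359 ≈ 19.899 kBq.

19.9 kBq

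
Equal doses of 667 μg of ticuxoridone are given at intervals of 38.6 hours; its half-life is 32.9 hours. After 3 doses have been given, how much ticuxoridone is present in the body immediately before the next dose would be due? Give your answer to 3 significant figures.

The 3 doses were given 115.8, 77.2, 38.6 hours ago.
Total = 667·(1/2)^(115.8/32.9) + 667·(1/2)^(77.2/32.9) + 667·(1/2)^(38.6/32.9)
      = 58.153 + 131.15 + 295.76 ≈ 485.06 μg.

485 μg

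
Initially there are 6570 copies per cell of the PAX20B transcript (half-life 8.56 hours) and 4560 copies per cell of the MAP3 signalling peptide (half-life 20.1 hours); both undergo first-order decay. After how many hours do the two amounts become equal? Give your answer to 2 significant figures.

7.9 hours

Set 6570·(1/2)^(t/8.56) = 4560·(1/2)^(t/20.1).
Taking log₂: log₂(6570/4560) = t·(1/8.56 − 1/20.1).
log₂(1.4408) = 0.52686; 1/8.56 − 1/20.1 = 0.067071.
t = 0.52686 / 0.067071 ≈ 7.8552 hours.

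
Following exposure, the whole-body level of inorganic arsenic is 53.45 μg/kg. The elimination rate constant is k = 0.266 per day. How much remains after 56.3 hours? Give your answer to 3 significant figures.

28.6 μg/kg

t½ = ln 2 / k = 0.69315 / 0.266 ≈ 2.6058 days.
Convert the elapsed time: 56.3 hours = 2.34583 days.
Number of half-lives: n = 2.34583/2.6058 ≈ 0.90023.
Remaining = 53.45 × (1/2)^0.90023 = 53.45 × 0.5358 ≈ 28.639 μg/kg.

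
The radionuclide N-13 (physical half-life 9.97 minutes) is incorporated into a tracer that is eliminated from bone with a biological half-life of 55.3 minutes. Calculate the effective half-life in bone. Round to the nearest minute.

8 minutes

1/t_eff = 1/t_phys + 1/t_biol = 1/9.97 + 1/55.3 = 0.11838 per minute.
t_eff = 9.97 × 55.3 / (9.97 + 55.3) ≈ 8.4471 minutes.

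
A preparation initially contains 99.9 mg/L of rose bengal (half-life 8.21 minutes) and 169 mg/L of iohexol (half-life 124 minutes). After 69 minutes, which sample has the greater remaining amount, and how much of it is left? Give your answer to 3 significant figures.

iohexol, 115 mg/L

rose bengal: 99.9 × (1/2)^8.4044 ≈ 0.29484 mg/L.
iohexol: 169 × (1/2)^0.55645 ≈ 114.92 mg/L.
Iohexol has more remaining, at ≈ 114.92 mg/L.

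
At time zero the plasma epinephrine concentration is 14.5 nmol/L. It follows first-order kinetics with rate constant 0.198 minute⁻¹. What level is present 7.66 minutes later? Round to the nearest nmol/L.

3 nmol/L

t½ = ln 2 / k = 0.69315 / 0.198 ≈ 3.5007 minutes.
Number of half-lives: n = 7.66/3.5007 ≈ 2.1881.
Remaining = 14.5 × (1/2)^2.1881 = 14.5 × 0.21944 ≈ 3.1819 nmol/L.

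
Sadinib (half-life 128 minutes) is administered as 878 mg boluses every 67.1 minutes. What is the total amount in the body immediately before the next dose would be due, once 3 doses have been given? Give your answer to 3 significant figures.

1330 mg

The 3 doses were given 201.3, 134.2, 67.1 minutes ago.
Total = 878·(1/2)^(201.3/128) + 878·(1/2)^(134.2/128) + 878·(1/2)^(67.1/128)
      = 295.17 + 424.51 + 610.5 ≈ 1330.2 mg.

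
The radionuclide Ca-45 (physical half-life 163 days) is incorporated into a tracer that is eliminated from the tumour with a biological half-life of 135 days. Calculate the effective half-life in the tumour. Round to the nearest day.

74 days

1/t_eff = 1/t_phys + 1/t_biol = 1/163 + 1/135 = 0.013542 per day.
t_eff = 163 × 135 / (163 + 135) ≈ 73.842 days.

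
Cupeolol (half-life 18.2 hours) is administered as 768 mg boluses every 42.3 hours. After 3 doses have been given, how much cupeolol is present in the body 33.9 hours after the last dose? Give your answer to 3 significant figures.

The 3 doses were given 118.5, 76.2, 33.9 hours ago.
Total = 768·(1/2)^(118.5/18.2) + 768·(1/2)^(76.2/18.2) + 768·(1/2)^(33.9/18.2)
      = 8.4209 + 42.17 + 211.18 ≈ 261.77 mg.

262 mg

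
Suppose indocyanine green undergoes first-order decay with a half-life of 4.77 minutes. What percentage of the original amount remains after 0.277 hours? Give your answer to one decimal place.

8.9%

0.277 hours = 16.62 minutes.
n = 16.62/4.77 ≈ 3.4843 half-lives.
Fraction remaining = (1/2)^3.4843 ≈ 0.089357, i.e. 8.9357%.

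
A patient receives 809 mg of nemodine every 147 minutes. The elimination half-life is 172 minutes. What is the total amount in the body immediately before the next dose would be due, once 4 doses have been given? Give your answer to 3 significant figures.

907 mg

The 4 doses were given 588, 441, 294, 147 minutes ago.
Total = 809·(1/2)^(588/172) + 809·(1/2)^(441/172) + 809·(1/2)^(294/172) + 809·(1/2)^(147/172)
      = 75.656 + 136.81 + 247.4 + 447.38 ≈ 907.24 mg.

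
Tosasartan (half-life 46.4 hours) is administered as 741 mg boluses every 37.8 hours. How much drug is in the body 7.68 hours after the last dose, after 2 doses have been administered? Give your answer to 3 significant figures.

The 2 doses were given 45.48, 7.68 hours ago.
Total = 741·(1/2)^(45.48/46.4) + 741·(1/2)^(7.68/46.4)
      = 375.63 + 660.68 ≈ 1036.3 mg.

1040 mg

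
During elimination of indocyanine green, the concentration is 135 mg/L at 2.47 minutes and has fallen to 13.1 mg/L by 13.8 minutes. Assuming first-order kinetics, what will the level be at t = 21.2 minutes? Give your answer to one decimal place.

Over Δt = 13.8 − 2.47 = 11.33 minutes, the level fell by a factor of 135/13.1 ≈ 10.305.
n = log₂(10.305) ≈ 3.3653 half-lives, so t½ = 11.33/3.3653 ≈ 3.3667 minutes.
From t = 13.8 to t = 21.2: 13.1 × (1/2)^((21.2−13.8)/3.3667) ≈ 2.855 mg/L.

2.9 mg/L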